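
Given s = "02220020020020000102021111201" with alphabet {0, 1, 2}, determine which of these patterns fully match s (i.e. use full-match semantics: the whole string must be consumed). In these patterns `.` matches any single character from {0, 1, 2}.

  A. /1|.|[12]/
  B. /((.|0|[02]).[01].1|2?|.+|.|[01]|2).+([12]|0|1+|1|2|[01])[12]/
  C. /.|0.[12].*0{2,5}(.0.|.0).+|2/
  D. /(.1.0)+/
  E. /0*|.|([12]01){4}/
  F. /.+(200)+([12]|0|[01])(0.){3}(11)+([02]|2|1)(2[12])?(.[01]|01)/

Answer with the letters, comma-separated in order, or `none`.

B, C, F

A → no match
B → match
C → match
D → no match — must end with "0"
E → no match
F → match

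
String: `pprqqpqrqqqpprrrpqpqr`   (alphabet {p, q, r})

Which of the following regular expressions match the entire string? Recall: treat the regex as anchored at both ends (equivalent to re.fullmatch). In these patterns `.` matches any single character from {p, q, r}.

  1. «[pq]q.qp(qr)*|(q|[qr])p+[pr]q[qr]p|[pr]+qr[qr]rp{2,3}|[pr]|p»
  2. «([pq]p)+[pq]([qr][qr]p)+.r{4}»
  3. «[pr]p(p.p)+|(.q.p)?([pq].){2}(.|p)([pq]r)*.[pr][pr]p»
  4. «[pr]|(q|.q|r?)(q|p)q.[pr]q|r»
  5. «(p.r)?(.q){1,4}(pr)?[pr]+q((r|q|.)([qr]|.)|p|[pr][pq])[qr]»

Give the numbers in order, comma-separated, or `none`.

1 → no match
2 → no match
3 → no match — must end with `p`
4 → no match
5 → match

5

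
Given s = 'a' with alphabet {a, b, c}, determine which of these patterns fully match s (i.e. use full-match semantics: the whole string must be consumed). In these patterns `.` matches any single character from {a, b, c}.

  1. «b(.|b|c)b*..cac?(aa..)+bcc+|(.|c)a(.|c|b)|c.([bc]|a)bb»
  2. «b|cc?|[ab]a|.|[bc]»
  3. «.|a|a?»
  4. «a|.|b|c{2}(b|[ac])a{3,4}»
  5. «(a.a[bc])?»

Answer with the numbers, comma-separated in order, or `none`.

2, 3, 4

1 → no match
2 → match
3 → match
4 → match
5 → no match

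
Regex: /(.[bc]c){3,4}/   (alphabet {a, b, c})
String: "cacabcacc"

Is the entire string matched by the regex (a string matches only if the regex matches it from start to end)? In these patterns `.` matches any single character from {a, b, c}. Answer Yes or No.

No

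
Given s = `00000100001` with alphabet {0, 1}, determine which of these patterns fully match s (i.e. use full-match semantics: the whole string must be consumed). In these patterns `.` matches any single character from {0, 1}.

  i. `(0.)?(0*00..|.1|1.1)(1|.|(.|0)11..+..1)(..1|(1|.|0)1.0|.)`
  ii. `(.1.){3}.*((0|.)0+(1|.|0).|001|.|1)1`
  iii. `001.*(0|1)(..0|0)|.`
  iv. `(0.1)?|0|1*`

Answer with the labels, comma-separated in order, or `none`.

i → match
ii → no match
iii → no match
iv → no match

i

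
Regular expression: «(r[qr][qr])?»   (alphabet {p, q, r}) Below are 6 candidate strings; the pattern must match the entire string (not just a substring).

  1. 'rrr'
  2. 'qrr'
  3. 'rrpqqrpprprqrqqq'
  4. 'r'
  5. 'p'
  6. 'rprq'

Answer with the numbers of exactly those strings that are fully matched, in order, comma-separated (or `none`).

1 → match
2 → no match
3 → no match
4 → no match
5 → no match
6 → no match

1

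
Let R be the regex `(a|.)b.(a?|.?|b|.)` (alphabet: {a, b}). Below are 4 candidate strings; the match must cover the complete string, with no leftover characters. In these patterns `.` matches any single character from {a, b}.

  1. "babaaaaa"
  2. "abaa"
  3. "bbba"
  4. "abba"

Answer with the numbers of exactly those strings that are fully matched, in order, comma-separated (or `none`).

2, 3, 4

1 → no match
2 → match
3 → match
4 → match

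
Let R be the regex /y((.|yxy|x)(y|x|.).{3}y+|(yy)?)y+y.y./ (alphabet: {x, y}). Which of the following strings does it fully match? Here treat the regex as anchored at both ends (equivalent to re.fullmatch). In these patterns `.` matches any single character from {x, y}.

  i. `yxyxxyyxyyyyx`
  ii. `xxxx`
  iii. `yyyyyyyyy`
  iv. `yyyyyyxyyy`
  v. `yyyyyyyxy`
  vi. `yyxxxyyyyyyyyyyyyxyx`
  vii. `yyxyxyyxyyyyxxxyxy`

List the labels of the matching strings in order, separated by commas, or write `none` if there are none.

i → no match
ii → no match — must start with `y`
iii → match
iv → no match
v → no match
vi → match
vii → no match

iii, vi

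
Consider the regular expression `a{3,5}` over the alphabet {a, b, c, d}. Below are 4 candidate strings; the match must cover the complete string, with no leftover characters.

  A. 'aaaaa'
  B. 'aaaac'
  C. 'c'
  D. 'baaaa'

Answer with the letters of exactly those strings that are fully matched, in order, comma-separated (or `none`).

A → match
B → no match — must end with 'a'
C → no match — must start with 'a'
D → no match — must start with 'a'

A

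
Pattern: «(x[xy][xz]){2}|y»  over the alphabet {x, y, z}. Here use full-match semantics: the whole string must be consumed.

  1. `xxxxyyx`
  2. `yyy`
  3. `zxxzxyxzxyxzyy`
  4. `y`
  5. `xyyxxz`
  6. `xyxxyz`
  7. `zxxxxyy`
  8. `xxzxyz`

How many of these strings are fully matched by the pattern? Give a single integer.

3

1. `xxxxyyx` → no match
2. `yyy` → no match
3 → no match
4. `y` → match
5. `xyyxxz` → no match
6. `xyxxyz` → match
7. `zxxxxyy` → no match
8. `xxzxyz` → match
Total matched: 3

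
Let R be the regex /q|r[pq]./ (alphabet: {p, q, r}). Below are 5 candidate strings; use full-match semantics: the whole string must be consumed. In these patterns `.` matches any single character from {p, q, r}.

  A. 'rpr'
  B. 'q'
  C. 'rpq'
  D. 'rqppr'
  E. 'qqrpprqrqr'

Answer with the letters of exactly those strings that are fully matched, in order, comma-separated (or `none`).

A, B, C

A → match
B → match
C → match
D → no match
E → no match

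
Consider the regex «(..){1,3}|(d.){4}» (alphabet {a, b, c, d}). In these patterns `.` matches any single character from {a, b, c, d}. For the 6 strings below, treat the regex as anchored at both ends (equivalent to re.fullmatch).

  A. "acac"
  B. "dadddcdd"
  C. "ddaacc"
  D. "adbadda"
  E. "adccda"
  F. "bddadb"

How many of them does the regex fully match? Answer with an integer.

5

A → match
B → match
C → match
D → no match
E → match
F → match
Total matched: 5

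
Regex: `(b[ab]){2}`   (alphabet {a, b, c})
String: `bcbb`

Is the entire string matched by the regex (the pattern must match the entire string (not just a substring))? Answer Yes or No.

No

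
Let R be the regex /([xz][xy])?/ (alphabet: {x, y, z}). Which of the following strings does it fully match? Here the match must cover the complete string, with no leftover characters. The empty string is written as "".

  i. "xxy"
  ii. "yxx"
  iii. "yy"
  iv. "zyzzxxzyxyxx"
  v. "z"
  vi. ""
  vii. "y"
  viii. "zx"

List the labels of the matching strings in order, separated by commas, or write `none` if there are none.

vi, viii

i → no match
ii → no match
iii → no match
iv → no match
v → no match
vi → match
vii → no match
viii → match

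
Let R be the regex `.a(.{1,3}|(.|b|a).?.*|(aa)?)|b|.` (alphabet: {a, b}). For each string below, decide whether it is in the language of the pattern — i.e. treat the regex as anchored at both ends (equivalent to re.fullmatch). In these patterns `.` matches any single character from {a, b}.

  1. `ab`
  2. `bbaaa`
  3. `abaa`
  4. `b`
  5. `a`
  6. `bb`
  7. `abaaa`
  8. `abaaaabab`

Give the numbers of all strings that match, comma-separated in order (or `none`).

4, 5

1 → no match
2 → no match
3 → no match
4 → match
5 → match
6 → no match
7 → no match
8 → no match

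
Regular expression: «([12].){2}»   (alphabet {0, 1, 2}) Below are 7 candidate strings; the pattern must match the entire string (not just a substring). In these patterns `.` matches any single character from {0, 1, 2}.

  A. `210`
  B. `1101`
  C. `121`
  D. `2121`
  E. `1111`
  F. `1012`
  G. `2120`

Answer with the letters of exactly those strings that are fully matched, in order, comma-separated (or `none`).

A → no match
B → no match
C → no match
D → match
E → match
F → match
G → match

D, E, F, G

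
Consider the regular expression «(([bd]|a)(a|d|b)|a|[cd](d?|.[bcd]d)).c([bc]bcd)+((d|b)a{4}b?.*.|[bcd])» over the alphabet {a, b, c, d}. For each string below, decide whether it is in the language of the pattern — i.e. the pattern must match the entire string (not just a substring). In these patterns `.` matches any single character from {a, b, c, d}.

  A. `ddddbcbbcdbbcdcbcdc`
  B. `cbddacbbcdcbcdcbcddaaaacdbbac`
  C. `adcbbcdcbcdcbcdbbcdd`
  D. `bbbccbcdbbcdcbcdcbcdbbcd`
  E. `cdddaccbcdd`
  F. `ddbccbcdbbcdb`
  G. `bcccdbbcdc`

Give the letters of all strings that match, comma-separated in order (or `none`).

A, B, C, E, F

A → match
B → match
C → match
D → no match
E → match
F → match
G → no match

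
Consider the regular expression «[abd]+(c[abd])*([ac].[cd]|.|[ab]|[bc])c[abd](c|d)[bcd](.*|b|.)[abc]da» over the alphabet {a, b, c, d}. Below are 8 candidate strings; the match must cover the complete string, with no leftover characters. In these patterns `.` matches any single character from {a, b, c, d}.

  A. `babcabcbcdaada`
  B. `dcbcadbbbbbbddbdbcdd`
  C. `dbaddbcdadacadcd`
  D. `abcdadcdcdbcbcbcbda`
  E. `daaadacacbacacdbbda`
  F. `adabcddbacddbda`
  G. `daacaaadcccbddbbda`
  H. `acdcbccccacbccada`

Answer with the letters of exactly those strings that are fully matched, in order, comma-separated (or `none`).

A, E, F, H

A → match
B → no match — must end with `da`
C → no match — must end with `da`
D → no match
E → match
F → match
G → no match
H → match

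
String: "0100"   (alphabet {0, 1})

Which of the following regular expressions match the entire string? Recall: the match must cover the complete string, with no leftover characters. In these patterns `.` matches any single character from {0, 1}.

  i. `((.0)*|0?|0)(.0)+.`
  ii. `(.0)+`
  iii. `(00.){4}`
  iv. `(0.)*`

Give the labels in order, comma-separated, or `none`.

i → match
ii → no match
iii → no match — must start with "00"
iv → match

i, iv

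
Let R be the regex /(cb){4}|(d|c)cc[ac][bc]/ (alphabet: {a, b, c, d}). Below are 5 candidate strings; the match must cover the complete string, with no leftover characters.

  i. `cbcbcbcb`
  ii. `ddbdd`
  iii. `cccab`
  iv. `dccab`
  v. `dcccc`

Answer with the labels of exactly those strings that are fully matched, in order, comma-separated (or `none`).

i → match
ii → no match
iii → match
iv → match
v → match

i, iii, iv, v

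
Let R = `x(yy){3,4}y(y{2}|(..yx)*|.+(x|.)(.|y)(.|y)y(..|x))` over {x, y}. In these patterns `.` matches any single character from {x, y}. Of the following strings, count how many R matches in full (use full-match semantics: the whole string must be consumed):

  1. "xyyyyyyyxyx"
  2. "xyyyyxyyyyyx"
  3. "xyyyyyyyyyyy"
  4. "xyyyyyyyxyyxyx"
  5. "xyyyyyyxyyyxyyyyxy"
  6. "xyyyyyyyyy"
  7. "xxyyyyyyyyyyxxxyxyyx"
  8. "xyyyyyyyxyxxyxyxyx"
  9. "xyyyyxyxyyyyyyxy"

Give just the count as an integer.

4

1 → no match
2 → no match
3 → match
4 → match
5 → no match
6 → match
7 → no match — must start with "xyy"
8 → match
9 → no match
Total matched: 4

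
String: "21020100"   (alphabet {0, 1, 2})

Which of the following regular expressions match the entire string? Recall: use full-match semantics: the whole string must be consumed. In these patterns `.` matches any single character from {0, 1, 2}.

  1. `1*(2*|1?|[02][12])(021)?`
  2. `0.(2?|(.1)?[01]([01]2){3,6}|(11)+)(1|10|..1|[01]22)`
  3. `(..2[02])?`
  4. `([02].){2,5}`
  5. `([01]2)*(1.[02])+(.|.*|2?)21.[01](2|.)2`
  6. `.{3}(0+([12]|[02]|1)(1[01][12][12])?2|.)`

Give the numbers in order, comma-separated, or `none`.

1 → no match
2 → no match — must start with "0"
3 → no match
4 → match
5 → no match — must end with "2"
6 → no match

4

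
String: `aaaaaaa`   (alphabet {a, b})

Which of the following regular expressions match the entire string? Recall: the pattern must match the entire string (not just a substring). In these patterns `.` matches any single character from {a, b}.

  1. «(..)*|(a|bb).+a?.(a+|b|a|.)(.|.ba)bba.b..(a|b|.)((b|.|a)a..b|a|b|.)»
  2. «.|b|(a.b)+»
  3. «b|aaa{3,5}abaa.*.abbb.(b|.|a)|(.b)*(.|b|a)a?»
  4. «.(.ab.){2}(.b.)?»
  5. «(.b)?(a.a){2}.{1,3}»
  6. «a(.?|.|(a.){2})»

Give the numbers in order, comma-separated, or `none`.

5

1 → no match
2 → no match
3 → no match
4 → no match
5 → match
6 → no match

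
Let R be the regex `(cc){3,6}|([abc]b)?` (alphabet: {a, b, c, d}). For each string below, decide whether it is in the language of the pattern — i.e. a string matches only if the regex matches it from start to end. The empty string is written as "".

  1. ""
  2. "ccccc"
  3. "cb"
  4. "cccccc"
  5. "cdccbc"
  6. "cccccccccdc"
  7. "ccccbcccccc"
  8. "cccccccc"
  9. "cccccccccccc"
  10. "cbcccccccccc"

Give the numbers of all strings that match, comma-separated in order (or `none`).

1. "" → match
2. "ccccc" → no match
3. "cb" → match
4. "cccccc" → match
5. "cdccbc" → no match
6. "cccccccccdc" → no match
7. "ccccbcccccc" → no match
8. "cccccccc" → match
9. "cccccccccccc" → match
10. "cbcccccccccc" → no match

1, 3, 4, 8, 9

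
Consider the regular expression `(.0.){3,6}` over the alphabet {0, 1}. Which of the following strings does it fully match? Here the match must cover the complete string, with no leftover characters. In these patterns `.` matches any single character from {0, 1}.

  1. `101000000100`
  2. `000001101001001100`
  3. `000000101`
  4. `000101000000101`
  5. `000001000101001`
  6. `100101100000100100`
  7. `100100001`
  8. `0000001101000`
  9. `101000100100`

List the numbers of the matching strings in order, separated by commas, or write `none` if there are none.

1 → match
2 → match
3 → match
4 → match
5 → match
6 → match
7 → match
8 → no match
9 → match

1, 2, 3, 4, 5, 6, 7, 9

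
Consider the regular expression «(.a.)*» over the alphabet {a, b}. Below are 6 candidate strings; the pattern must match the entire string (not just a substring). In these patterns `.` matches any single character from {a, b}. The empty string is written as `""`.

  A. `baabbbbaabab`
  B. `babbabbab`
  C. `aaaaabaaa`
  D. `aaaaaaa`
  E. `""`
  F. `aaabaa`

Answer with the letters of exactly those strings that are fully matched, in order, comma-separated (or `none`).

A → no match
B → match
C → match
D → no match
E → match
F → match

B, C, E, F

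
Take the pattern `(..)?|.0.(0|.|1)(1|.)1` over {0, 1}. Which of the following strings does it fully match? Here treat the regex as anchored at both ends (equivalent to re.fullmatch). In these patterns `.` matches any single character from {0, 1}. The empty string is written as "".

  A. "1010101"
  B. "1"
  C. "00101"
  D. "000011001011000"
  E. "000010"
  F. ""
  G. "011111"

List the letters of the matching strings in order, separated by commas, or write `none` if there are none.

A → no match
B → no match
C → no match
D → no match
E → no match
F → match
G → no match

F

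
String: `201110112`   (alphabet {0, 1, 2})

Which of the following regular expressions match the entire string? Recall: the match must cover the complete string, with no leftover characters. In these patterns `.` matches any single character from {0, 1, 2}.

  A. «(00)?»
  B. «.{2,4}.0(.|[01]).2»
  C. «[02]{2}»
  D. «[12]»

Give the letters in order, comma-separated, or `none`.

B

A → no match
B → match
C → no match
D → no match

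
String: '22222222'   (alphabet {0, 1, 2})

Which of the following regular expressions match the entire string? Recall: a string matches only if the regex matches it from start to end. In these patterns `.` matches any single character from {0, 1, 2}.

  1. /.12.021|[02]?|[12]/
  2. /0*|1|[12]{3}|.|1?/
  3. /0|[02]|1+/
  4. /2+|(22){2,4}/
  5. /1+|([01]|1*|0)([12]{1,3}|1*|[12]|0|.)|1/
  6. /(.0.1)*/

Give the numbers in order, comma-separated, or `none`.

1 → no match
2 → no match
3 → no match
4 → match
5 → no match
6 → no match

4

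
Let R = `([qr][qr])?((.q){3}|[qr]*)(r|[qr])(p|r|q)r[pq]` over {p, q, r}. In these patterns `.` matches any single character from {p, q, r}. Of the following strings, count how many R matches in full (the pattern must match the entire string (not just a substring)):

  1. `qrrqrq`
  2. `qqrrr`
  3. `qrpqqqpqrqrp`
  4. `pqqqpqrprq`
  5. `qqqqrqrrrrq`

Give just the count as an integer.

4

1 → match
2 → no match
3 → match
4 → match
5 → match
Total matched: 4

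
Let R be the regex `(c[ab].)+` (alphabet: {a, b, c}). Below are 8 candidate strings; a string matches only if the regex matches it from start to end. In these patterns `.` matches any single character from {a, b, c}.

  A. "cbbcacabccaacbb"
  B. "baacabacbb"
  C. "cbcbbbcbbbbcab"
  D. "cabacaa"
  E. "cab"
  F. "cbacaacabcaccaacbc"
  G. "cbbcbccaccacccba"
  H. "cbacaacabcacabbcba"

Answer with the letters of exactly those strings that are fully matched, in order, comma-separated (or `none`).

E, F

A → no match
B. "baacabacbb" → no match — must start with "c"
C → no match
D. "cabacaa" → no match
E. "cab" → match
F → match
G → no match
H → no match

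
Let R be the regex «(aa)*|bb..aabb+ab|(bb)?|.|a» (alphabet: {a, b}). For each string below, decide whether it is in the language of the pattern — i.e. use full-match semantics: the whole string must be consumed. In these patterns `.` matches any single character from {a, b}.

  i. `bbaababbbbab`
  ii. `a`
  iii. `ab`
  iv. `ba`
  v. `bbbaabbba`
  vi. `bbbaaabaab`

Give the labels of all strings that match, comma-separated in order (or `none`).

ii

i → no match
ii → match
iii → no match
iv → no match
v → no match
vi → no match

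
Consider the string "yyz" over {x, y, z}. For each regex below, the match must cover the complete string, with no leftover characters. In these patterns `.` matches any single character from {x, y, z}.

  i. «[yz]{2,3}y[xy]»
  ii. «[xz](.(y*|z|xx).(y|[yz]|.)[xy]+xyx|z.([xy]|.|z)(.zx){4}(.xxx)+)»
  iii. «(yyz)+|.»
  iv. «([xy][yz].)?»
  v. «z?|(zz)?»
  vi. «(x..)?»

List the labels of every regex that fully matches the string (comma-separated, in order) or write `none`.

i → no match
ii → no match
iii → match
iv → match
v → no match
vi → no match

iii, iv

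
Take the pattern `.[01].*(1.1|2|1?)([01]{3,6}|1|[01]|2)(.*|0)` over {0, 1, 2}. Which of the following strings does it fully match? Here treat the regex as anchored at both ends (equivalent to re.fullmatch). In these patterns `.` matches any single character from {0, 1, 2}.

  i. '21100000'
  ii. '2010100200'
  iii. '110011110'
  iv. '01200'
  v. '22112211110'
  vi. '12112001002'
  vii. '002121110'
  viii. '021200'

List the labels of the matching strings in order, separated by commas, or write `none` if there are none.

i, ii, iii, iv, vii

i → match
ii → match
iii → match
iv → match
v → no match
vi → no match
vii → match
viii → no match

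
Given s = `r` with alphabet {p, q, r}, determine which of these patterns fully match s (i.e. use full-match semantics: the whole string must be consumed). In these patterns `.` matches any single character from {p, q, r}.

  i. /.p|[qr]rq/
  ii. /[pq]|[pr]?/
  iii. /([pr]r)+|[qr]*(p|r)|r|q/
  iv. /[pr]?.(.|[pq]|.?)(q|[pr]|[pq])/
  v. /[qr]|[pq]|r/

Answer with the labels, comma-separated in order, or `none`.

i → no match
ii → match
iii → match
iv → no match
v → match

ii, iii, v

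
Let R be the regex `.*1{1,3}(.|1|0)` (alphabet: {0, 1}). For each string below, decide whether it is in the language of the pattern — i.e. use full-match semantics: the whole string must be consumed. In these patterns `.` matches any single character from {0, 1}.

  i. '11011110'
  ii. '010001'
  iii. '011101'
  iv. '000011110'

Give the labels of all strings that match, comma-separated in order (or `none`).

i → match
ii → no match
iii → no match
iv → match

i, iv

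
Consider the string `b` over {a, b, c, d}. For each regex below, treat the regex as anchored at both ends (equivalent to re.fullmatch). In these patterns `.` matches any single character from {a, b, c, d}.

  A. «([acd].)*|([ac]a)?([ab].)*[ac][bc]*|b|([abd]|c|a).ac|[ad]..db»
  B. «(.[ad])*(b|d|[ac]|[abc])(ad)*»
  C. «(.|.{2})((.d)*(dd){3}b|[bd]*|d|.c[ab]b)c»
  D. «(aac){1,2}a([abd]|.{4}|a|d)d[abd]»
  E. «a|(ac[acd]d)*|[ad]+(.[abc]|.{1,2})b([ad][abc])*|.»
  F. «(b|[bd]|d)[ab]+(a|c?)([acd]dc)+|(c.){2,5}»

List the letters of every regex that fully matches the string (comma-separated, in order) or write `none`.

A, B, E

A → match
B → match
C → no match — must end with `c`
D → no match — must start with `aac`
E → match
F → no match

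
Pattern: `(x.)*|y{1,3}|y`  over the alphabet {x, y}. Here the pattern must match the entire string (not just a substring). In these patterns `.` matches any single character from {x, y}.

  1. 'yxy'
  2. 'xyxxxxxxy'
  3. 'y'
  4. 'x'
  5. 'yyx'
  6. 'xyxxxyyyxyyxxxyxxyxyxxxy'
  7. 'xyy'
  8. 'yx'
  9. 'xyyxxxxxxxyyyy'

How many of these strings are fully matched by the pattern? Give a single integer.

1

1 → no match
2 → no match
3 → match
4 → no match
5 → no match
6 → no match
7 → no match
8 → no match
9 → no match
Total matched: 1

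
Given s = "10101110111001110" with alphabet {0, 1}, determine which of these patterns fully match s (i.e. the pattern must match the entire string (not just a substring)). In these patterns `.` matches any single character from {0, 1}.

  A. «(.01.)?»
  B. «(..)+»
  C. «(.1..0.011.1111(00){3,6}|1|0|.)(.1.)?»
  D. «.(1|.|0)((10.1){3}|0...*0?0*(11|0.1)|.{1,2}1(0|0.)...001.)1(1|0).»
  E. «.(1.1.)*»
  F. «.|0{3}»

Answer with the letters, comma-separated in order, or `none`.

D

A → no match
B → no match
C → no match
D → match
E → no match
F → no match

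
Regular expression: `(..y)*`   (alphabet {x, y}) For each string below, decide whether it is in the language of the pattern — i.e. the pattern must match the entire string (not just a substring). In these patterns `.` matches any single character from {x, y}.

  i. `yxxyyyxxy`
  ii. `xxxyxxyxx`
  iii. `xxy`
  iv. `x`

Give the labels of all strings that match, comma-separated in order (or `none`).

i → no match
ii → no match
iii → match
iv → no match

iii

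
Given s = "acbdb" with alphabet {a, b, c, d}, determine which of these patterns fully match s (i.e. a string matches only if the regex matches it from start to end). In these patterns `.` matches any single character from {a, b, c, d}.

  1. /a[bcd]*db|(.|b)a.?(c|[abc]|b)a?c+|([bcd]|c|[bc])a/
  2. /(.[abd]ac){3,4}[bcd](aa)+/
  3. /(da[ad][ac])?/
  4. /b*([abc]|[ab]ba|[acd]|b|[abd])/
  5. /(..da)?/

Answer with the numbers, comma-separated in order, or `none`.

1

1 → match
2 → no match — must end with "aa"
3 → no match
4 → no match
5 → no match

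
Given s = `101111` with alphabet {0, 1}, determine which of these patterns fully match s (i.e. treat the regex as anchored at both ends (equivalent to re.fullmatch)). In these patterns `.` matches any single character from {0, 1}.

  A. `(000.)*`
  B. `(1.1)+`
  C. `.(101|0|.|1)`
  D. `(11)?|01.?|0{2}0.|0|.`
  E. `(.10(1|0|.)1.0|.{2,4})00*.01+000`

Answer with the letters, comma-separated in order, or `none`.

B

A → no match
B → match
C → no match
D → no match
E → no match — must end with `1000`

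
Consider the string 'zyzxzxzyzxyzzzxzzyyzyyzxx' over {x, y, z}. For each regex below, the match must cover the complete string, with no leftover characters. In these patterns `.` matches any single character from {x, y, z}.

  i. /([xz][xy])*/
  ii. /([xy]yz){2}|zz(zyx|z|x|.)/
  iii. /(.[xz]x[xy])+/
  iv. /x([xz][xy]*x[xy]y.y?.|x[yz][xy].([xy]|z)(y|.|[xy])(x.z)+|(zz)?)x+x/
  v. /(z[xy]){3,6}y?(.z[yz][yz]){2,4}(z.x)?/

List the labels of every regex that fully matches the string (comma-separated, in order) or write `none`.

v

i → no match
ii → no match
iii → no match
iv → no match — must start with 'x'
v → match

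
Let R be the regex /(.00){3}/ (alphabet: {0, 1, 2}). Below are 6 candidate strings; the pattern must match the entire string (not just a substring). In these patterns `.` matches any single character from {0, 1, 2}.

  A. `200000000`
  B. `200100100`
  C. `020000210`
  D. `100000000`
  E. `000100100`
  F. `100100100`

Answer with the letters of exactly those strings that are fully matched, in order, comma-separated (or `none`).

A → match
B → match
C → no match — must end with `00`
D → match
E → match
F → match

A, B, D, E, F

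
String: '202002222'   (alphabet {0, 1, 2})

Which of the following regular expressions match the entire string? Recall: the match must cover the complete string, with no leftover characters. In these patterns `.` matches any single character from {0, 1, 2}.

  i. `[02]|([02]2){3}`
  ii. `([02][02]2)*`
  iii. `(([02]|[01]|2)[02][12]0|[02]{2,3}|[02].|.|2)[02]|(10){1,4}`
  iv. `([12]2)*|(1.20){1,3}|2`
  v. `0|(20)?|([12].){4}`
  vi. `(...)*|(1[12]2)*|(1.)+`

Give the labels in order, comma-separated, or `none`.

i → no match
ii → match
iii → no match
iv → no match
v → no match
vi → match

ii, vi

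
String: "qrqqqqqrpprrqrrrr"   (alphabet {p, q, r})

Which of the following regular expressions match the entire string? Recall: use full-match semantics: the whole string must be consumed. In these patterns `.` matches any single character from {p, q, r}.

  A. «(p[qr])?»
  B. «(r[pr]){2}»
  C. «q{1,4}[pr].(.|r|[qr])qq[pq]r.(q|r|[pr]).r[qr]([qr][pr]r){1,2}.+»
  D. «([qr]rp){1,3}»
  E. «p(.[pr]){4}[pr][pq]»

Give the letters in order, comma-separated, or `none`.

A → no match
B → no match — must start with "r"
C → match
D → no match — must end with "rp"
E → no match — must start with "p"

C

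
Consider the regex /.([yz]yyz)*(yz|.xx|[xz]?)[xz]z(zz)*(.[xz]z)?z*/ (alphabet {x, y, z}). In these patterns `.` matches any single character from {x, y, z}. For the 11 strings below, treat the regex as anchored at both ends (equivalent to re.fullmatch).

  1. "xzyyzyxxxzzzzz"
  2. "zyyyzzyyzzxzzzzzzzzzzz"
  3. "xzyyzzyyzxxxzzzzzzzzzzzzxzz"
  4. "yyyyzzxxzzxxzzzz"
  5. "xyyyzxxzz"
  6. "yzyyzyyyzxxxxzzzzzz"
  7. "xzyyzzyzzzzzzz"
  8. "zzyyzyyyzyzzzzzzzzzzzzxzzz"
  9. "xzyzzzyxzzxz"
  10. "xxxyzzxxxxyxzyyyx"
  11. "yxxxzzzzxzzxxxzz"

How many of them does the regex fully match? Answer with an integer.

7

1 → match
2 → match
3 → match
4 → match
5. "xyyyzxxzz" → match
6 → match
7 → no match
8 → match
9. "xzyzzzyxzzxz" → no match
10 → no match
11 → no match
Total matched: 7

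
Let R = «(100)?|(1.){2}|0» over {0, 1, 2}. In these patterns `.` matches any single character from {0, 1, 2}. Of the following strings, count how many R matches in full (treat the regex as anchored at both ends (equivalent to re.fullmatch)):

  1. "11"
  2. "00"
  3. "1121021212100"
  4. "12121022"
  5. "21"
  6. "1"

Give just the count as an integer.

1. "11" → no match
2. "00" → no match
3 → no match
4. "12121022" → no match
5. "21" → no match
6. "1" → no match
Total matched: 0

0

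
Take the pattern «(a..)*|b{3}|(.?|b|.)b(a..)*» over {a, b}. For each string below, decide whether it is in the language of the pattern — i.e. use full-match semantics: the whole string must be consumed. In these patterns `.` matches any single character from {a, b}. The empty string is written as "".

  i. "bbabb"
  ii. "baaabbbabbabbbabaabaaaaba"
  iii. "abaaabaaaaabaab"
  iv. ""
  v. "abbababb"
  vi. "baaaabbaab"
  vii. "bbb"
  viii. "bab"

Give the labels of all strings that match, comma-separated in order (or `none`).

i, iii, iv, vi, vii

i → match
ii → no match
iii → match
iv → match
v → no match
vi → match
vii → match
viii → no match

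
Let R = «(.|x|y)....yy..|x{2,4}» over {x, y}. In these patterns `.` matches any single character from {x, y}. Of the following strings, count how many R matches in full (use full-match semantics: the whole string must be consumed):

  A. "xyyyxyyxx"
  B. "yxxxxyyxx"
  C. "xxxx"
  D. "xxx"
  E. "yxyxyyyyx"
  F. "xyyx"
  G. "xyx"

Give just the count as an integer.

5

A. "xyyyxyyxx" → match
B. "yxxxxyyxx" → match
C. "xxxx" → match
D. "xxx" → match
E. "yxyxyyyyx" → match
F. "xyyx" → no match
G. "xyx" → no match
Total matched: 5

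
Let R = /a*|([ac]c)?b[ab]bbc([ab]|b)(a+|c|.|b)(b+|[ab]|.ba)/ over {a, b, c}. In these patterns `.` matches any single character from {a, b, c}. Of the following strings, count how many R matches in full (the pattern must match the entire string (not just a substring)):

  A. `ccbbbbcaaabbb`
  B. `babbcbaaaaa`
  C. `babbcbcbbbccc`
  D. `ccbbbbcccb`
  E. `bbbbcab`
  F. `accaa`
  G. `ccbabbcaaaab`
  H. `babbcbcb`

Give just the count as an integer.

A → match
B → match
C → no match
D → no match
E → no match
F → no match
G → match
H → match
Total matched: 4

4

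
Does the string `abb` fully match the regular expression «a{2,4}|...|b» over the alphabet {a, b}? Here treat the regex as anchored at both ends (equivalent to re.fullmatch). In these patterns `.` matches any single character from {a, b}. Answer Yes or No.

Yes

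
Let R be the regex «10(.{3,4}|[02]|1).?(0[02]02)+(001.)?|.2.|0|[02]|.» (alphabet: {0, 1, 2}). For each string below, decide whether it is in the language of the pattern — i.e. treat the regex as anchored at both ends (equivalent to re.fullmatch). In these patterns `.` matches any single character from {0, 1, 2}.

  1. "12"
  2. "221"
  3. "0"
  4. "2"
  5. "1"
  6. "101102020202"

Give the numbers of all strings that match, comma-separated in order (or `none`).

2, 3, 4, 5, 6

1 → no match
2 → match
3 → match
4 → match
5 → match
6 → match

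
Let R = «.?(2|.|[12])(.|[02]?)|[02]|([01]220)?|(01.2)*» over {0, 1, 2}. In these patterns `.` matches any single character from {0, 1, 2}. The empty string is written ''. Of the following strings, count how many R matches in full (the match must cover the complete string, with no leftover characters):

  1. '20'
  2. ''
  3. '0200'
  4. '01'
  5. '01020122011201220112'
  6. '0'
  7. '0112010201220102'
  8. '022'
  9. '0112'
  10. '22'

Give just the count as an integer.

9

1 → match
2 → match
3 → no match
4 → match
5 → match
6 → match
7 → match
8 → match
9 → match
10 → match
Total matched: 9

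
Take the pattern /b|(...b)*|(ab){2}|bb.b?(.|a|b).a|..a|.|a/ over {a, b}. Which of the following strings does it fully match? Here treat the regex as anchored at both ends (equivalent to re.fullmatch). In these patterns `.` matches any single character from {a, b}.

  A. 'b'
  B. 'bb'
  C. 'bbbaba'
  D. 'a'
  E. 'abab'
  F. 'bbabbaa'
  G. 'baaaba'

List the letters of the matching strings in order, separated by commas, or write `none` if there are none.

A, C, D, E, F

A → match
B → no match
C → match
D → match
E → match
F → match
G → no match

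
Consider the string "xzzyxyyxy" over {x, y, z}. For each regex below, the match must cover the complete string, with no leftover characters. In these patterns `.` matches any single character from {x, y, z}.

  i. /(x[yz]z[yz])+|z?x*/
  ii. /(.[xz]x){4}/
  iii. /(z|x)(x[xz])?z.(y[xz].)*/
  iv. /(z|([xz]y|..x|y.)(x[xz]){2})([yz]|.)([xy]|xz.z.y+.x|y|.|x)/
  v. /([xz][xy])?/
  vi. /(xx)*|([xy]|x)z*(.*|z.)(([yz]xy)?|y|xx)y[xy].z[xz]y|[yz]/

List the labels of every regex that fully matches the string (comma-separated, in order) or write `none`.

iii

i → no match
ii → no match — must end with "x"
iii → match
iv → no match
v → no match
vi → no match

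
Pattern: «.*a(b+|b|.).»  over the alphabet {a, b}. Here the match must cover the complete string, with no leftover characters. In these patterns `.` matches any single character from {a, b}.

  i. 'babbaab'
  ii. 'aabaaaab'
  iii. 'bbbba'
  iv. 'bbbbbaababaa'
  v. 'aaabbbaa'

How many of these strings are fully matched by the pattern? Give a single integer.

2

i → match
ii → match
iii → no match
iv → no match
v → no match
Total matched: 2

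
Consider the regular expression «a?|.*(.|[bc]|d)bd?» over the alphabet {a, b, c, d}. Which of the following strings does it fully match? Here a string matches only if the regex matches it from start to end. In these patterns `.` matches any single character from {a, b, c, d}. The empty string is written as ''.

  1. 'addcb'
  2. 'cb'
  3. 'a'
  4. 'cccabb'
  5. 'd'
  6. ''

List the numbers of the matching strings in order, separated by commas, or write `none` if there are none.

1, 2, 3, 4, 6

1 → match
2 → match
3 → match
4 → match
5 → no match
6 → match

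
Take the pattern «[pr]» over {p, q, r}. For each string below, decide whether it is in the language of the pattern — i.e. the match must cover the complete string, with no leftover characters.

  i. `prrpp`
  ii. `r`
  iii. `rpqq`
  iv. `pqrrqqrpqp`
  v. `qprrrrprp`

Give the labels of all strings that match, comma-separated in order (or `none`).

i. `prrpp` → no match
ii. `r` → match
iii. `rpqq` → no match
iv. `pqrrqqrpqp` → no match
v. `qprrrrprp` → no match

ii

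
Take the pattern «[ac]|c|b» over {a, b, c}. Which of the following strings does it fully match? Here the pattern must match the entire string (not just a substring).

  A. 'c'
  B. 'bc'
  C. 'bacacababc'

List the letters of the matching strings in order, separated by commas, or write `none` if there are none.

A

A → match
B → no match
C → no match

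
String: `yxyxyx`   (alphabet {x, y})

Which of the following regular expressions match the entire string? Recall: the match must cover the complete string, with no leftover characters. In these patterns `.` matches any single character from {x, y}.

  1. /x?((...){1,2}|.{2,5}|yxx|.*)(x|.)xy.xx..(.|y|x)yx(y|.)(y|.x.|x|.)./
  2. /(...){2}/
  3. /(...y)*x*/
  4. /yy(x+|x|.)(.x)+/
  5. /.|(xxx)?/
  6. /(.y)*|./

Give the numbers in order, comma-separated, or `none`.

1 → no match
2 → match
3 → no match
4 → no match — must start with `yy`
5 → no match
6 → no match

2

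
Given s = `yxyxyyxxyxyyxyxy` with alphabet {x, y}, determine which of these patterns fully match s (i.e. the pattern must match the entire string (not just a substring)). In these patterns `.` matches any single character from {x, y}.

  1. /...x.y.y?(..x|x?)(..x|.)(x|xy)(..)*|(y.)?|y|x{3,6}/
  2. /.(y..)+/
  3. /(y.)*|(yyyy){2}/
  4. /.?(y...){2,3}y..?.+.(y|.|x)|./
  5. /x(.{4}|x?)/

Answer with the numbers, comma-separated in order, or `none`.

1 → match
2 → no match
3 → no match
4 → match
5 → no match — must start with `x`

1, 4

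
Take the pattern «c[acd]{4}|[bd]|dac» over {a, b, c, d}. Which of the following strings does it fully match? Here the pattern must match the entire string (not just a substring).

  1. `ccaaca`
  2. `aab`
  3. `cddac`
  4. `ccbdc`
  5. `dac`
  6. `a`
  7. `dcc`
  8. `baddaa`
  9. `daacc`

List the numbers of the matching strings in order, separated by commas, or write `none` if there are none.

3, 5

1 → no match
2 → no match
3 → match
4 → no match
5 → match
6 → no match
7 → no match
8 → no match
9 → no match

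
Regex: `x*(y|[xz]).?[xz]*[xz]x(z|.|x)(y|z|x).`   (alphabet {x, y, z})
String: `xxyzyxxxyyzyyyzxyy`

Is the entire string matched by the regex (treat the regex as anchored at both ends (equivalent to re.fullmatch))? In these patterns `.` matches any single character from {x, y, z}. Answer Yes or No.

No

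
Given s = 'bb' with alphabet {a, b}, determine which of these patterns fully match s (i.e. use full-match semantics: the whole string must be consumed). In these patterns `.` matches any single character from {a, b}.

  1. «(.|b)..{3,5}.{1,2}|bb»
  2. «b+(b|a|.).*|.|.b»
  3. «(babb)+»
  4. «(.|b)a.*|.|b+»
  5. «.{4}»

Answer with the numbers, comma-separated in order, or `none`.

1, 2, 4

1 → match
2 → match
3 → no match — must start with 'babb'
4 → match
5 → no match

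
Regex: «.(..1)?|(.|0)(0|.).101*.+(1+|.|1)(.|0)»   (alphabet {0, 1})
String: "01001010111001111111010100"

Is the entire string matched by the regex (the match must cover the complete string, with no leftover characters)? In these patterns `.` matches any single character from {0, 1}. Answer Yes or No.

No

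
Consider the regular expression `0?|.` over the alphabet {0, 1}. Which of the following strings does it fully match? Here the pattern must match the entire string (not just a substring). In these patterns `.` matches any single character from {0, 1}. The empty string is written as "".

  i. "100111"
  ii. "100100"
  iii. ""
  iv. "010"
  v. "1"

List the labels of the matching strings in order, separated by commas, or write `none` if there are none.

iii, v

i → no match
ii → no match
iii → match
iv → no match
v → match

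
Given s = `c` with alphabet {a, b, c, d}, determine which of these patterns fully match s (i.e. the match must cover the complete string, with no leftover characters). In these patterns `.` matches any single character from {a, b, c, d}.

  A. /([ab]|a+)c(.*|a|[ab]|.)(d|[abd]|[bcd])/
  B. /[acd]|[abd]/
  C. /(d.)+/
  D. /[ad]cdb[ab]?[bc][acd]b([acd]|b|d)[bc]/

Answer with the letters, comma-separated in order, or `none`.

A → no match
B → match
C → no match — must start with `d`
D → no match

B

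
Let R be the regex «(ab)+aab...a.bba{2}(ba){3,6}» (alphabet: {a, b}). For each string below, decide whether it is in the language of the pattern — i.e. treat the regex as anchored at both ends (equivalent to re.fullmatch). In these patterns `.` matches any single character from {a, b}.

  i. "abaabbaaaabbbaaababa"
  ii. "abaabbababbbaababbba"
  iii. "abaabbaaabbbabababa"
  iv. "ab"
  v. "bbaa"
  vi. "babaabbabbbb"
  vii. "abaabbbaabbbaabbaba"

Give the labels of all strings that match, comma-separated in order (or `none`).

none

i → no match
ii → no match
iii → no match
iv → no match — must end with "ba"
v → no match — must start with "ab"
vi → no match — must start with "ab"
vii → no match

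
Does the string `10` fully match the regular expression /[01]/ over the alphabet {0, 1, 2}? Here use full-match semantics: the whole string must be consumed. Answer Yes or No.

No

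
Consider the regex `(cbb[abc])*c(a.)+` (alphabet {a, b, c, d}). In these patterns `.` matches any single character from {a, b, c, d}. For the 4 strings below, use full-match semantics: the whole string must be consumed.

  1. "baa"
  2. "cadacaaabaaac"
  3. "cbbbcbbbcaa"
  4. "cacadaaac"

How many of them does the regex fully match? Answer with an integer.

1. "baa" → no match
2 → match
3. "cbbbcbbbcaa" → match
4. "cacadaaac" → match
Total matched: 3

3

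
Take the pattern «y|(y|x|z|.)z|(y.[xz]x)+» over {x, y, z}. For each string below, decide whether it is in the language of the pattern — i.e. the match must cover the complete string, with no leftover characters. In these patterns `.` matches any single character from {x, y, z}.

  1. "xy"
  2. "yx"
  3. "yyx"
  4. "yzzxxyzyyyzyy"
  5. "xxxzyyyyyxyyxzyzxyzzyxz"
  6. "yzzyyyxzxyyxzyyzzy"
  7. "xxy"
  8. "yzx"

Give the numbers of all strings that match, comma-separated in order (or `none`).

1 → no match
2 → no match
3 → no match
4 → no match
5 → no match
6 → no match
7 → no match
8 → no match

none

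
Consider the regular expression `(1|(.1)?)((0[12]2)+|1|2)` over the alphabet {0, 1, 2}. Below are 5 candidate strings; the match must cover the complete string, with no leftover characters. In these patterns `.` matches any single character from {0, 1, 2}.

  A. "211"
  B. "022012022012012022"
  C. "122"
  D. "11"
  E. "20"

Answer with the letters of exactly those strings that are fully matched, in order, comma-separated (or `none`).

A → match
B → match
C → no match
D → match
E → no match

A, B, D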